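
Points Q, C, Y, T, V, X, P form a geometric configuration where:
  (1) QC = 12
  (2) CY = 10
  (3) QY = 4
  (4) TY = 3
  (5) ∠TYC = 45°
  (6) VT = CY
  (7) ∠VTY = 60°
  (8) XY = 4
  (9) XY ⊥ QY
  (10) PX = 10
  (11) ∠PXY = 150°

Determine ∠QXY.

Step 1: By the law of cosines on triangle XYQ: XQ² = 4² + 4² − 2·4·4·cos(90°) = 32, so XQ = 4·√2.
Step 2: By the inverse law of cosines on triangle QXY: cos(∠QXY) = ((4·√2)² + 4² − 4²) / (2·4·√2·4) = 32/45.25 = 0.7071, so ∠QXY = 45°.

Therefore, the measure of angle ∠QXY = 45°.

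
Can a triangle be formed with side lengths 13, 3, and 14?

Yes.
The triangle inequality requires that the sum of any two sides exceeds the third.
Here 3 + 13 = 16 > 14, so the condition is met.

Yes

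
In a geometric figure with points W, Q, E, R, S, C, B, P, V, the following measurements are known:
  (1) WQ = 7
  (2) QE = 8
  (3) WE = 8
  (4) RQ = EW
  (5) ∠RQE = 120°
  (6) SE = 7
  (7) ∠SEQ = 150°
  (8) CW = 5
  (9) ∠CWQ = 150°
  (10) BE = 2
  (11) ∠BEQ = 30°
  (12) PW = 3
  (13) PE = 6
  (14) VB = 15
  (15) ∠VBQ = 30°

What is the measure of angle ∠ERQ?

From the given relations: RQ = EW = 8.
Step 1: By the law of cosines on triangle RQE: RE² = 8² + 8² − 2·8·8·cos(120°) = 192, so RE = 8·√3.
Step 2: By the inverse law of cosines on triangle ERQ: cos(∠ERQ) = ((8·√3)² + 8² − 8²) / (2·8·√3·8) = 192/221.7 = 0.866, so ∠ERQ = 30°.

Therefore, the measure of angle ∠ERQ = 30°.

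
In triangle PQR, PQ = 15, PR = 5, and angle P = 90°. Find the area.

Area = (1/2) * PQ * PR * sin(P)
Area = (1/2) * 15 * 5 * sin(90°)
Area = (1/2) * 15 * 5 * 1
Area = 75/2

75/2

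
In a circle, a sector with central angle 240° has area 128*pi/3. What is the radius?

Sector area A = πr² × θ/360, so r² = 360A / (πθ).
r² = 360 × 128*pi/3 / (π × 240)
r² = 64
r = 8

8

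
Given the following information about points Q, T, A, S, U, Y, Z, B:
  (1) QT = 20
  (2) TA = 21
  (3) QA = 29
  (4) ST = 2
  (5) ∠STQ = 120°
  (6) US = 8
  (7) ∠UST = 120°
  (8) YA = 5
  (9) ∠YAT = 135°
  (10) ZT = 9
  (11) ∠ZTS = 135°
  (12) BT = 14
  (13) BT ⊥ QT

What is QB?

Step 1: By the law of cosines on triangle QTB: QB² = 20² + 14² − 2·20·14·cos(90°) = 596, so QB = 2·√149.

Therefore, the length of QB = 2·√149.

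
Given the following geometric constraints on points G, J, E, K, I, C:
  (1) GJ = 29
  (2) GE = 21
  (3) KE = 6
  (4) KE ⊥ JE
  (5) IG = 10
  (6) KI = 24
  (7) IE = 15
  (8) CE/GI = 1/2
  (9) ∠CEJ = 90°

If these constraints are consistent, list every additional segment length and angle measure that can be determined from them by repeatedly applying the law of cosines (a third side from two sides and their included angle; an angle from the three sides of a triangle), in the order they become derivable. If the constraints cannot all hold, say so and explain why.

These constraints are not satisfiable: by the triangle inequality in triangle EKI, (3) KE = 6 and (7) IE = 15 force KI ≤ 6 + 15 = 21, but (6) says KI = 24. No planar figure meets all of them, so nothing further can be derived.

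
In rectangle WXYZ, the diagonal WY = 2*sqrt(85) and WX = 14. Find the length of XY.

b = sqrt(d^2 - a^2) = sqrt(340 - 196) = sqrt(144) = 12

12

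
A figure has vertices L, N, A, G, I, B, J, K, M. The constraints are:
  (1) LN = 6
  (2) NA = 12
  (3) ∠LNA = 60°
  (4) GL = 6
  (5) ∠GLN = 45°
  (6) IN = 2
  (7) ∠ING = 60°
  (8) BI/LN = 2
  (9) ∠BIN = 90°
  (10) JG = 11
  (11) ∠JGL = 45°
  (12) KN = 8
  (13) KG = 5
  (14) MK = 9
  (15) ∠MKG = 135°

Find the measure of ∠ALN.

Step 1: By the law of cosines on triangle LNA: LA² = 6² + 12² − 2·6·12·cos(60°) = 108, so LA = 6·√3.
Step 2: By the inverse law of cosines on triangle ALN: cos(∠ALN) = ((6·√3)² + 6² − 12²) / (2·6·√3·6) = 0/124.71 = 0, so ∠ALN = 90°.

Therefore, the measure of angle ∠ALN = 90°.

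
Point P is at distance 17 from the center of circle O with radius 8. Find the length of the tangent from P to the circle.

tangent = √(d² - r²) = √(17² - 8²) = √(289 - 64) = √225 = 15

15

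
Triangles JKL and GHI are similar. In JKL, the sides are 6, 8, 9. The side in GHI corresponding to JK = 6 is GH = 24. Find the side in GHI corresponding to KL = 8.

Since the triangles are similar, the ratio of corresponding sides is constant.
Scale factor k = GH / JK = 24 / 6 = 4
HI = k * KL = 4 * 8 = 32

32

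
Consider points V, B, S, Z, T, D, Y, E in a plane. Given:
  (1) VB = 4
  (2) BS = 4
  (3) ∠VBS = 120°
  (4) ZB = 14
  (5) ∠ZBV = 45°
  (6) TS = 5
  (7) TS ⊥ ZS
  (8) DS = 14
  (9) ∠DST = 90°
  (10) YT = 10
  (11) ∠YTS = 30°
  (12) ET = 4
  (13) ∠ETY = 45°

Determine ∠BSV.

Step 1: By the law of cosines on triangle SBV: SV² = 4² + 4² − 2·4·4·cos(120°) = 48, so SV = 4·√3.
Step 2: By the inverse law of cosines on triangle BSV: cos(∠BSV) = (4² + (4·√3)² − 4²) / (2·4·4·√3) = 48/55.43 = 0.866, so ∠BSV = 30°.

Therefore, the measure of angle ∠BSV = 30°.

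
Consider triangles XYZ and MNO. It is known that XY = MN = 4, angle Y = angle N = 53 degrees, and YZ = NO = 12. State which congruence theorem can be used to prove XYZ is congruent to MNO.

Consider the given information: XY = MN = 4, angle Y = angle N = 53 degrees, and YZ = NO = 12
This is not SSS or HL: SSS requires all three pairs of sides, but we don't have that. HL only applies to right triangles with matching hypotenuse and leg.
The correct criterion is SAS. Two pairs of corresponding sides and the included angle are equal (Side-Angle-Side).

SAS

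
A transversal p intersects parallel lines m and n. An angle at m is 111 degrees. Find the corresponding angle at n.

Corresponding angles formed by parallel lines and a transversal are equal.
The given angle is 111 degrees.
The corresponding angle = 111 degrees.

111 degrees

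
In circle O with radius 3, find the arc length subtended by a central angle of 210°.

The full circumference is 2πr = 2π(3) = 6*pi.
The arc spans 210° out of 360°, which is a fraction of 7/12.
Arc length = 6*pi × 7/12 = 7*pi/2.

7*pi/2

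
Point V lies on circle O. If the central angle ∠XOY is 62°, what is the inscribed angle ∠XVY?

An inscribed angle intercepts an arc from a point on the circle, while the central angle intercepts the same arc from the center.
The inscribed angle is always half the central angle: 62° / 2 = 31°.

31°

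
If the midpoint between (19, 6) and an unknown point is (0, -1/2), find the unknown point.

Using the midpoint formula: M = ((x1 + x2)/2, (y1 + y2)/2)
We know M = (0, -1/2) and D = (19, 6)
For x: 0 = (19 + x2)/2, so x2 = 2*0 - 19 = -19
For y: -1/2 = (6 + y2)/2, so y2 = 2*-1/2 - 6 = -7
A = (-19, -7)

(-19, -7)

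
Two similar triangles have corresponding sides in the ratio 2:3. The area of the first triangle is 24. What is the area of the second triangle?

Area ratio = (2/3)^2 = 4/9. Area of the second triangle = 24 * 9/4 = 54.

54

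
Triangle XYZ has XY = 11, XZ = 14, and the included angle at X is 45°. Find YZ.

By the law of cosines: YZ^2 = XY^2 + XZ^2 - 2*XY*XZ*cos(X)
YZ^2 = 11^2 + 14^2 - 2*11*14*cos(45°)
YZ^2 = 121 + 196 - 308*(sqrt(2)/2)
YZ^2 = 317 - 154*sqrt(2)
YZ = sqrt(317 - 154*sqrt(2))

sqrt(317 - 154*sqrt(2))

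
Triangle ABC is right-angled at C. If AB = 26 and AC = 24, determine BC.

By the Pythagorean theorem: BC^2 = AB^2 - AC^2
BC^2 = 26^2 - 24^2 = 676 - 576 = 100
BC = sqrt(100) = 10

10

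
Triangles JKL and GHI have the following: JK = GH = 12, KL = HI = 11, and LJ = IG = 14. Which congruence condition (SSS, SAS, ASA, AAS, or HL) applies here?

The given information provides:
JK = GH = 12, KL = HI = 11, and LJ = IG = 14
This matches the SSS congruence theorem.
All three pairs of corresponding sides are equal (Side-Side-Side).

SSS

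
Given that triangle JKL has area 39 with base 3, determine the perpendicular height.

Rearranging the area formula Area = (1/2) * base * height:
height = 2 * Area / base = 2 * 39 / 3 = 26.

26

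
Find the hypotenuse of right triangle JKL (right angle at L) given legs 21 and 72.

JK = sqrt(21^2 + 72^2) = sqrt(5625) = 75

75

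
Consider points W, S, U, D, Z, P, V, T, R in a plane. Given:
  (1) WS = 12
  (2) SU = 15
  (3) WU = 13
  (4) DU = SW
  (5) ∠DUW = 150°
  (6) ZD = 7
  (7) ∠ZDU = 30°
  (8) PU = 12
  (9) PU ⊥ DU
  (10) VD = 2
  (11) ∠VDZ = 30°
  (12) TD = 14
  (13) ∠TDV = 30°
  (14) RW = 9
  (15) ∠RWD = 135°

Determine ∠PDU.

From the given relations: DU = SW = 12.
Step 1: By the law of cosines on triangle DUP: DP² = 12² + 12² − 2·12·12·cos(90°) = 288, so DP = 12·√2.
Step 2: By the inverse law of cosines on triangle PDU: cos(∠PDU) = ((12·√2)² + 12² − 12²) / (2·12·√2·12) = 288/407.29 = 0.7071, so ∠PDU = 45°.

Therefore, the measure of angle ∠PDU = 45°.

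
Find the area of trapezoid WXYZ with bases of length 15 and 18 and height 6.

A trapezoid's area equals the midsegment times the height.
The midsegment is (15 + 18) / 2 = 33/2.
Area = 33/2 * 6 = 99.

99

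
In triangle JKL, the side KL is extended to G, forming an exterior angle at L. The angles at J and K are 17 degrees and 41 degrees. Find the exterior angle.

The interior angle at L is 180 - 17 - 41 = 122 degrees.
The exterior angle and interior angle at L are supplementary:
Exterior angle = 180 - 122 = 58 degrees.

58 degrees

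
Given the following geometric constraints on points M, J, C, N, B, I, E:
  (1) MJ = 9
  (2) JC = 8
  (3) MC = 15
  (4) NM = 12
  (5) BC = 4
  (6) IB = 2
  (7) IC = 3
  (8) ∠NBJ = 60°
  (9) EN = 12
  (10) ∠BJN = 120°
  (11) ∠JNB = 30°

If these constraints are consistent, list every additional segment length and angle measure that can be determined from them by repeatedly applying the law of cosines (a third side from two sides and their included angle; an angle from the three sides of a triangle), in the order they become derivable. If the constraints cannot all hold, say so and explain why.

These constraints are not satisfiable: (8), (10) and (11) are the three interior angles of triangle NBJ, which must sum to 180°, but 60° + 120° + 30° = 210°. No planar figure meets all of them, so nothing further can be derived.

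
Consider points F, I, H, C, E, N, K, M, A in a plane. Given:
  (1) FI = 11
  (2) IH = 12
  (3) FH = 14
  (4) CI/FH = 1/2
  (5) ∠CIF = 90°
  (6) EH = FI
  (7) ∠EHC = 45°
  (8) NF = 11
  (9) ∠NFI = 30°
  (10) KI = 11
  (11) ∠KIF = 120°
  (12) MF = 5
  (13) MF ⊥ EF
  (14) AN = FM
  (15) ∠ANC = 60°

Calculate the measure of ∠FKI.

Step 1: By the law of cosines on triangle KIF: KF² = 11² + 11² − 2·11·11·cos(120°) = 363, so KF = 11·√3.
Step 2: By the inverse law of cosines on triangle FKI: cos(∠FKI) = ((11·√3)² + 11² − 11²) / (2·11·√3·11) = 363/419.16 = 0.866, so ∠FKI = 30°.

Therefore, the measure of angle ∠FKI = 30°.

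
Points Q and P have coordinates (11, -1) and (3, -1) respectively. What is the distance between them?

The horizontal distance is |3 - 11| = 8 and the vertical distance is |-1 - -1| = 0.
By the Pythagorean theorem, d = sqrt(8^2 + 0^2) = sqrt(64) = 8.

8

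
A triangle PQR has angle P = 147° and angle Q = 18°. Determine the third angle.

angle R = 180 - 147 - 18 = 15 degrees.

15 degrees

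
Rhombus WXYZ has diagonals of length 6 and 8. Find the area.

Area of a rhombus = (d1 * d2) / 2
Area = (6 * 8) / 2
Area = 48 / 2
Area = 24

24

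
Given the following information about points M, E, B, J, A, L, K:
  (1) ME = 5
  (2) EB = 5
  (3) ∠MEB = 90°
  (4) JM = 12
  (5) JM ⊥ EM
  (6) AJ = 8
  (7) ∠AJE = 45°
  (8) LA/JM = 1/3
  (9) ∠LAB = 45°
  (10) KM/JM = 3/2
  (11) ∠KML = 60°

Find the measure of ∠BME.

Step 1: By the law of cosines on triangle MEB: MB² = 5² + 5² − 2·5·5·cos(90°) = 50, so MB = 5·√2.
Step 2: By the inverse law of cosines on triangle BME: cos(∠BME) = ((5·√2)² + 5² − 5²) / (2·5·√2·5) = 50/70.71 = 0.7071, so ∠BME = 45°.

Therefore, the measure of angle ∠BME = 45°.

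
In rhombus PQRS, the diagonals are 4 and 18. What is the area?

Area of a rhombus = (d1 * d2) / 2
Area = (4 * 18) / 2
Area = 72 / 2
Area = 36

36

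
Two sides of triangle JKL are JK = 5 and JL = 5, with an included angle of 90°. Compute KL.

Since angle J = 90°, this is a right triangle and the law of cosines reduces to the Pythagorean theorem.
KL^2 = 5^2 + 5^2 = 50
KL = 5*sqrt(2)

5*sqrt(2)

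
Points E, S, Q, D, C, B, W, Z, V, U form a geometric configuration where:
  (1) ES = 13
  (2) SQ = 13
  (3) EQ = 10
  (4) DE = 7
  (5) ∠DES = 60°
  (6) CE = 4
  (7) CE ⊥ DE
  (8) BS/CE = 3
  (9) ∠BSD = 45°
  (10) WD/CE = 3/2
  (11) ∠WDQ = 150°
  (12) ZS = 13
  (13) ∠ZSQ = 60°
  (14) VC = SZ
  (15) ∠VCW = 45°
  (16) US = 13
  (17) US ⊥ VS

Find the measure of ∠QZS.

Step 1: By the law of cosines on triangle ZSQ: ZQ² = 13² + 13² − 2·13·13·cos(60°) = 169, so ZQ = 13.
Step 2: By the inverse law of cosines on triangle QZS: cos(∠QZS) = (13² + 13² − 13²) / (2·13·13) = 169/338 = 0.5, so ∠QZS = 60°.

Therefore, the measure of angle ∠QZS = 60°.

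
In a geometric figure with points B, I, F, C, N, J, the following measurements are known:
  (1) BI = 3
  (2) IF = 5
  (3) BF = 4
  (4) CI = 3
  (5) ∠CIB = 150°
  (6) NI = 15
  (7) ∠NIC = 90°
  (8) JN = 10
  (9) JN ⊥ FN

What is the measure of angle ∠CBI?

Step 1: By the law of cosines on triangle BIC: BC² = 3² + 3² − 2·3·3·cos(150°) = 33.59, so BC ≈ 5.8.
Step 2: By the inverse law of cosines on triangle CBI: cos(∠CBI) = (5.8² + 3² − 3²) / (2·5.8·3) = 33.59/34.77 = 0.9659, so ∠CBI = 15°.

Therefore, the measure of angle ∠CBI = 15°.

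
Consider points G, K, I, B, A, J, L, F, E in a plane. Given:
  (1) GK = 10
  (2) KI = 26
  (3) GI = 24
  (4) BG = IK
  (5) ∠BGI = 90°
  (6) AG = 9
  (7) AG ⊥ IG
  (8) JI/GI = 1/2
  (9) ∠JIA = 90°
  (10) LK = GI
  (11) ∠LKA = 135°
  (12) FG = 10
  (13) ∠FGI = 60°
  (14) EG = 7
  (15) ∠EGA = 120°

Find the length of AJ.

From the given relations: JI = 1/2·GI = 1/2·24 = 12.
Step 1: By the law of cosines on triangle AGI: AI² = 9² + 24² − 2·9·24·cos(90°) = 657, so AI = 3·√73.
Step 2: By the law of cosines on triangle AIJ: AJ² = (3·√73)² + 12² − 2·3·√73·12·cos(90°) = 801, so AJ = 3·√89.

Therefore, the length of AJ = 3·√89.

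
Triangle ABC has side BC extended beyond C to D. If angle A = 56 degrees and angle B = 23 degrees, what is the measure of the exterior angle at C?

The interior angle at C is 180 - 56 - 23 = 101 degrees.
The exterior angle and interior angle at C are supplementary:
Exterior angle = 180 - 101 = 79 degrees.

79 degrees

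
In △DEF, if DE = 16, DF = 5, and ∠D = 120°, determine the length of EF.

Law of cosines: EF^2 = 16^2 + 5^2 - 2(16)(5)cos(120°) = 361, so EF = 19.

19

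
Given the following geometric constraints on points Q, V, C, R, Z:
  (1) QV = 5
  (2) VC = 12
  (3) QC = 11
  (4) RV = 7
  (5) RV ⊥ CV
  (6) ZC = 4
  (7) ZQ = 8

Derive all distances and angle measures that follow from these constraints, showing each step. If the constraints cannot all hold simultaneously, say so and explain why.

The constraints are consistent.

Step 1: From CV = 12, VR = 7, and ∠CVR = 90°, by the law of cosines:
  CR² = CV² + VR² - 2·CV·VR·cos(90°) = 144 + 49 - 0 = 193
  CR = √193

Step 2: From QC = 11, QV = 5, CV = 12, by the inverse law of cosines:
  cos(∠CQV) = (QC² + QV² - CV²) / (2·QC·QV)
  ∠CQV = 88.96°

Step 3: From QC = 11, QZ = 8, CZ = 4, by the inverse law of cosines:
  cos(∠CQZ) = (QC² + QZ² - CZ²) / (2·QC·QZ)
  ∠CQZ = 16.21°

Step 4: From VC = 12, VQ = 5, CQ = 11, by the inverse law of cosines:
  cos(∠CVQ) = (VC² + VQ² - CQ²) / (2·VC·VQ)
  ∠CVQ = 66.42°

Step 5: From CQ = 11, CV = 12, QV = 5, by the inverse law of cosines:
  cos(∠QCV) = (CQ² + CV² - QV²) / (2·CQ·CV)
  ∠QCV = 24.62°

Step 6: From CQ = 11, CZ = 4, QZ = 8, by the inverse law of cosines:
  cos(∠QCZ) = (CQ² + CZ² - QZ²) / (2·CQ·CZ)
  ∠QCZ = 33.95°

Step 7: From ZC = 4, ZQ = 8, CQ = 11, by the inverse law of cosines:
  cos(∠CZQ) = (ZC² + ZQ² - CQ²) / (2·ZC·ZQ)
  ∠CZQ = 129.84°

Step 8: From CR = √193, CV = 12, RV = 7, by the inverse law of cosines:
  cos(∠RCV) = (CR² + CV² - RV²) / (2·CR·CV)
  ∠RCV = 30.26°

Step 9: From RC = √193, RV = 7, CV = 12, by the inverse law of cosines:
  cos(∠CRV) = (RC² + RV² - CV²) / (2·RC·RV)
  ∠CRV = 59.74°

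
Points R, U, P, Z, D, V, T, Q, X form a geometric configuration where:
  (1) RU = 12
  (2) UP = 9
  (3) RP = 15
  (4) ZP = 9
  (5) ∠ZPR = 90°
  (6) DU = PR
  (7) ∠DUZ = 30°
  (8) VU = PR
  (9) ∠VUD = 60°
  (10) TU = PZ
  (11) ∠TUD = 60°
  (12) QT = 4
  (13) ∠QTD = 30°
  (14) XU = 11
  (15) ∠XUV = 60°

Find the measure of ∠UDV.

From the given relations: DU = PR = 15; VU = PR = 15.
Step 1: By the law of cosines on triangle DUV: DV² = 15² + 15² − 2·15·15·cos(60°) = 225, so DV = 15.
Step 2: By the inverse law of cosines on triangle UDV: cos(∠UDV) = (15² + 15² − 15²) / (2·15·15) = 225/450 = 0.5, so ∠UDV = 60°.

Therefore, the measure of angle ∠UDV = 60°.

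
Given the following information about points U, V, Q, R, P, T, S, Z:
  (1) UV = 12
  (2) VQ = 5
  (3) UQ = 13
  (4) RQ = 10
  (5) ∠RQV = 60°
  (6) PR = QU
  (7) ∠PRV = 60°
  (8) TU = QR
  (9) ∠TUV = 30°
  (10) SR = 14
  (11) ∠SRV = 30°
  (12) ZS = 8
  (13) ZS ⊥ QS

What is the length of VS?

Step 1: By the law of cosines on triangle VQR: VR² = 5² + 10² − 2·5·10·cos(60°) = 75, so VR = 5·√3.
Step 2: By the law of cosines on triangle VRS: VS² = (5·√3)² + 14² − 2·5·√3·14·cos(30°) = 61, so VS = √61.

Therefore, the length of VS = √61.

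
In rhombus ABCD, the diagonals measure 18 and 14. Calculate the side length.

In a rhombus, the diagonals bisect each other perpendicularly, creating four congruent right triangles.
Each triangle has legs 9 (half of 18) and 7 (half of 14).
The hypotenuse of each right triangle is a side of the rhombus:
side = sqrt(9^2 + 7^2) = sqrt(130)

sqrt(130)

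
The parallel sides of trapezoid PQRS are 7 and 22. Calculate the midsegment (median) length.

The midsegment (median) of a trapezoid connects the midpoints of the non-parallel sides.
Its length is the average of the two bases: (7 + 22) / 2 = 29/2.

29/2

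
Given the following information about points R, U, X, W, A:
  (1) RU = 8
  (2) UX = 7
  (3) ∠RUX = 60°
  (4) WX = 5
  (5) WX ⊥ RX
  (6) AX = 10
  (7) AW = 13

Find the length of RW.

Step 1: By the law of cosines on triangle XUR: XR² = 7² + 8² − 2·7·8·cos(60°) = 57, so XR = √57.
Step 2: By the law of cosines on triangle RXW: RW² = √57² + 5² − 2·√57·5·cos(90°) = 82, so RW = √82.

Therefore, the length of RW = √82.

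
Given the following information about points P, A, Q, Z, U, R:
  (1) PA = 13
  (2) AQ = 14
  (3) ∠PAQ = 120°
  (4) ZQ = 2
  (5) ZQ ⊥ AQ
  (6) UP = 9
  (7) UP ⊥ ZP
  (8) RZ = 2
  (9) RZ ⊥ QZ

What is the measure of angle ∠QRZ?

Step 1: By the law of cosines on triangle RZQ: RQ² = 2² + 2² − 2·2·2·cos(90°) = 8, so RQ = 2·√2.
Step 2: By the inverse law of cosines on triangle QRZ: cos(∠QRZ) = ((2·√2)² + 2² − 2²) / (2·2·√2·2) = 8/11.31 = 0.7071, so ∠QRZ = 45°.

Therefore, the measure of angle ∠QRZ = 45°.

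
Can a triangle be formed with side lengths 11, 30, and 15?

Check the triangle inequality: 11 + 15 = 26 ≤ 30.
Since the sum of two sides does not exceed the third, no triangle can be formed.

No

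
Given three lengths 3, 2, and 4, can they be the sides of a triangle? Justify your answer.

Sort the sides: 2, 3, 4.
It suffices to check that the sum of the two smallest exceeds the largest:
2 + 3 = 5 > 4. ✓
Yes, a valid triangle can be formed.

Yes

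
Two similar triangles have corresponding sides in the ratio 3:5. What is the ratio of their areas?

The ratio of areas of similar triangles equals the square of the side ratio.
Side ratio = 3:5
Area ratio = (3/5)^2 = 9/25 = 9:25

9:25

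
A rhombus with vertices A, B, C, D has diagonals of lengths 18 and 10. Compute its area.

Area = (18 * 10) / 2 = 180 / 2 = 90

90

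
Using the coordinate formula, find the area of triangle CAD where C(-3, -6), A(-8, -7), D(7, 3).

Shoelace: Area = (1/2)|-3(-7-3) + -8(3--6) + 7(-6--7)| = (1/2)(35) = 35/2

35/2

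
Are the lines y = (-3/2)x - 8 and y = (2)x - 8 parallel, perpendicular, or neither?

Slope of line 1: m1 = -3/2
Slope of line 2: m2 = 2
For parallel lines we need equal slopes: -3/2 != 2.
For perpendicular lines we need m1*m2 = -1: (-3/2)(2) = -3 != -1.
Since neither condition holds, the lines are neither parallel nor perpendicular.

Neither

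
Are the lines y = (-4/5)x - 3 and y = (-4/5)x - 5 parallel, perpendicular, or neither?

Slope of line 1: m1 = -4/5
Slope of line 2: m2 = -4/5
m1 = m2, so the lines are parallel.

Parallel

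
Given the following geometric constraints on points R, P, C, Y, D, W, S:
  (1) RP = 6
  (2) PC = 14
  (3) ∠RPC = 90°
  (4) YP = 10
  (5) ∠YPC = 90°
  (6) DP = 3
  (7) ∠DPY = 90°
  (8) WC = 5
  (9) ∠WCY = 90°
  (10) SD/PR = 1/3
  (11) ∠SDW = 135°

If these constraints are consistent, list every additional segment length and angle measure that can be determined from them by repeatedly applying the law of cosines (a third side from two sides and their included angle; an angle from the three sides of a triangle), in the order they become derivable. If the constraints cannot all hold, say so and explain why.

The constraints are consistent. Derivable facts, in order:
After 1 step:
- CY = 2·√74
- RC = 2·√58
- YD = √109
After 2 steps:
- YW ≈ 17.92
- ∠CRP = 66.8°
- ∠CYP = 54.46°
- ∠DYP = 16.7°
- ∠PCR = 23.2°
- ∠PCY = 35.54°
- ∠PDY = 73.3°
After 3 steps:
- ∠CWY = 73.8°
- ∠CYW = 16.2°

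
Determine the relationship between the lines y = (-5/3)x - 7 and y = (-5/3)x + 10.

Slope of line 1: m1 = -5/3
Slope of line 2: m2 = -5/3
Two lines are parallel if and only if they have equal slopes (or both are vertical).
Here m1 = m2 = -5/3, confirming the lines are parallel.

Parallel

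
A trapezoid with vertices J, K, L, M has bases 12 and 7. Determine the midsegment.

The midsegment of a trapezoid = (base1 + base2) / 2
midsegment = (12 + 7) / 2
midsegment = 19 / 2
midsegment = 19/2

19/2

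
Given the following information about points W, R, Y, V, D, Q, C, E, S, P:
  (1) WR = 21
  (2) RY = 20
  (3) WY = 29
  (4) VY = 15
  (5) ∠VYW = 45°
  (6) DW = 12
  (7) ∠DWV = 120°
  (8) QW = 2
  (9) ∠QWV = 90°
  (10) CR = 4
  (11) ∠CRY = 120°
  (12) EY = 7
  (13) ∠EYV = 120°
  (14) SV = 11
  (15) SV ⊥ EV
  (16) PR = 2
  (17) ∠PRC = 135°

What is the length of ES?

Step 1: By the law of cosines on triangle EYV: EV² = 7² + 15² − 2·7·15·cos(120°) = 379, so EV ≈ 19.47.
Step 2: By the law of cosines on triangle EVS: ES² = 19.47² + 11² − 2·19.47·11·cos(90°) = 500, so ES = 10·√5.

Therefore, the length of ES = 10·√5.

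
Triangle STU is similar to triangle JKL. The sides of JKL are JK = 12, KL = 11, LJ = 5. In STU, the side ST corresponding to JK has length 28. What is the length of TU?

Similar triangles have proportional sides. Setting up the proportion:
ST / JK = TU / KL
28 / 12 = TU / 11
TU = 11 * 28 / 12 = 77/3.

77/3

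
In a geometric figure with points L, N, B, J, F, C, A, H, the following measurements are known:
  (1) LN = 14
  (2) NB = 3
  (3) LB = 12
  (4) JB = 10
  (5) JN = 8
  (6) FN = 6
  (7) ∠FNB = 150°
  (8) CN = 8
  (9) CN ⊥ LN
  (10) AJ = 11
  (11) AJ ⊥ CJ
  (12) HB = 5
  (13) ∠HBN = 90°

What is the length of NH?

Step 1: By the law of cosines on triangle NBH: NH² = 3² + 5² − 2·3·5·cos(90°) = 34, so NH = √34.

Therefore, the length of NH = √34.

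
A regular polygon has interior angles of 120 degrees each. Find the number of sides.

Exterior angle = 180 - 120 = 60. n = 360 / 60 = 6.

6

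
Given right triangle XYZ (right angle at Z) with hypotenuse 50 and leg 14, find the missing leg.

YZ = sqrt(50^2 - 14^2) = sqrt(2304) = 48

48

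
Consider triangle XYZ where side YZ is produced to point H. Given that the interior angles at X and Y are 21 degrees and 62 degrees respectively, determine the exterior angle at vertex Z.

Exterior angle = 21 + 62 = 83 degrees (exterior angle theorem).

83 degrees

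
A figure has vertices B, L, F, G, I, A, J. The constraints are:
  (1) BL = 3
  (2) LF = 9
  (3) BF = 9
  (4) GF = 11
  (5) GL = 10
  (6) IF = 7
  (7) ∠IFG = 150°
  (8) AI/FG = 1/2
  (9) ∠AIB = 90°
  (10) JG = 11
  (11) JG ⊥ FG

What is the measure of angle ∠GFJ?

Step 1: By the law of cosines on triangle FGJ: FJ² = 11² + 11² − 2·11·11·cos(90°) = 242, so FJ = 11·√2.
Step 2: By the inverse law of cosines on triangle GFJ: cos(∠GFJ) = (11² + (11·√2)² − 11²) / (2·11·11·√2) = 242/342.24 = 0.7071, so ∠GFJ = 45°.

Therefore, the measure of angle ∠GFJ = 45°.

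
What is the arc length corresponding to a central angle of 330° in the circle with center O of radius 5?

Arc length = 2π(5)(11/12) = 55*pi/6

55*pi/6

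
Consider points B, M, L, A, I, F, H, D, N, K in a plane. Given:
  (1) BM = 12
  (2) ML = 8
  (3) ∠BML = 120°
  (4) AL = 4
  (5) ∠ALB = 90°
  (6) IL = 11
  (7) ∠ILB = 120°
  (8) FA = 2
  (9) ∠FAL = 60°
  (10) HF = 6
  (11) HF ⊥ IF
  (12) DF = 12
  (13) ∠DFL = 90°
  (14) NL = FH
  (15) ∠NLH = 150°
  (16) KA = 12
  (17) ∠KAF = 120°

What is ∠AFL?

Step 1: By the law of cosines on triangle FAL: FL² = 2² + 4² − 2·2·4·cos(60°) = 12, so FL = 2·√3.
Step 2: By the inverse law of cosines on triangle AFL: cos(∠AFL) = (2² + (2·√3)² − 4²) / (2·2·2·√3) = 0/13.86 = 0, so ∠AFL = 90°.

Therefore, the measure of angle ∠AFL = 90°.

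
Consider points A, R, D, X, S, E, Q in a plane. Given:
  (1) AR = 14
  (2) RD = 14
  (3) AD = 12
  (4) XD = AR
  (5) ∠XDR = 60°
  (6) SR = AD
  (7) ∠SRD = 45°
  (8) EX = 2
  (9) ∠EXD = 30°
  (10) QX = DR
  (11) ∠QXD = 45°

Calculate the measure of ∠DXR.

From the given relations: XD = AR = 14.
Step 1: By the law of cosines on triangle XDR: XR² = 14² + 14² − 2·14·14·cos(60°) = 196, so XR = 14.
Step 2: By the inverse law of cosines on triangle DXR: cos(∠DXR) = (14² + 14² − 14²) / (2·14·14) = 196/392 = 0.5, so ∠DXR = 60°.

Therefore, the measure of angle ∠DXR = 60°.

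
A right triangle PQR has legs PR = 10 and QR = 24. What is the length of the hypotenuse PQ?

PQ = sqrt(10^2 + 24^2) = sqrt(676) = 26

26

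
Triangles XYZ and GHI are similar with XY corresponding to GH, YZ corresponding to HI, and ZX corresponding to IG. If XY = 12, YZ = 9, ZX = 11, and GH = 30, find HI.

k = 30/12 = 5/2. HI = 5/2 * 9 = 45/2.

45/2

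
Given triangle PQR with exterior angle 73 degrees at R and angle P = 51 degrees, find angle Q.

The exterior angle theorem states that an exterior angle equals the sum of the two non-adjacent interior angles.
So 73 = 51 + angle Q, which gives angle Q = 73 - 51 = 22 degrees.

22 degrees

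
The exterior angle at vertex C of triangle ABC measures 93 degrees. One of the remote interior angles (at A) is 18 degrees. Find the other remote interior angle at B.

angle B = 93 - 18 = 75 degrees (exterior angle theorem).

75 degrees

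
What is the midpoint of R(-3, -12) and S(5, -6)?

M = ((x₁ + x₂)/2, (y₁ + y₂)/2)
= ((-3 + 5)/2, (-12 + -6)/2)
= (2/2, -18/2) = (1, -9)

(1, -9)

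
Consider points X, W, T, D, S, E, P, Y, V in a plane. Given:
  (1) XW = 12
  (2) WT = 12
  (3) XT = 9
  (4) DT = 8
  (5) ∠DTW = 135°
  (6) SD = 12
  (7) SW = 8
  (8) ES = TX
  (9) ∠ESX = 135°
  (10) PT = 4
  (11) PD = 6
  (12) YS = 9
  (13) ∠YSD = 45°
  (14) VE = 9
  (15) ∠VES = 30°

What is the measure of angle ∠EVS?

From the given relations: ES = TX = 9.
Step 1: By the law of cosines on triangle VES: VS² = 9² + 9² − 2·9·9·cos(30°) = 21.7, so VS ≈ 4.66.
Step 2: By the inverse law of cosines on triangle EVS: cos(∠EVS) = (9² + 4.66² − 9²) / (2·9·4.66) = 21.7/83.86 = 0.2588, so ∠EVS = 75°.

Therefore, the measure of angle ∠EVS = 75°.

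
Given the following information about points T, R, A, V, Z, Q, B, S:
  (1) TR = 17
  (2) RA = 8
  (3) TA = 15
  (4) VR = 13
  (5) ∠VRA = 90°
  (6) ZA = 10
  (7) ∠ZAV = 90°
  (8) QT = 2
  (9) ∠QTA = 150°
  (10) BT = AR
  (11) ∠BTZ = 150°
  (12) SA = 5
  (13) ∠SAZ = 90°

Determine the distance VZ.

Step 1: By the law of cosines on triangle VRA: VA² = 13² + 8² − 2·13·8·cos(90°) = 233, so VA ≈ 15.26.
Step 2: By the law of cosines on triangle VAZ: VZ² = 15.26² + 10² − 2·15.26·10·cos(90°) = 333, so VZ = 3·√37.

Therefore, the length of VZ = 3·√37.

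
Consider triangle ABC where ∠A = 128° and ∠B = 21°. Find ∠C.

The interior angles sum to 180°: angle C = 180 - 128 - 21 = 31°.
The triangle is obtuse (angles 128°, 21°, 31°).

31 degrees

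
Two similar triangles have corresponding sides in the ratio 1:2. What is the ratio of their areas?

Area scales with the square of linear dimensions. If every length is multiplied by 1/2, then the area is multiplied by (1/2)^2 = 1/4.
The area ratio is 1:4.

1:4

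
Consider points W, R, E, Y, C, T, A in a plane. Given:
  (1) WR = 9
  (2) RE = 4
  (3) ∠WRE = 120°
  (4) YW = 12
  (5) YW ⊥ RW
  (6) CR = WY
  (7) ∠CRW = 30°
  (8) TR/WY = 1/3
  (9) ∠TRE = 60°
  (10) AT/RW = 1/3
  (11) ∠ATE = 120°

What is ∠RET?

From the given relations: TR = 1/3·WY = 1/3·12 = 4.
Step 1: By the law of cosines on triangle ERT: ET² = 4² + 4² − 2·4·4·cos(60°) = 16, so ET = 4.
Step 2: By the inverse law of cosines on triangle RET: cos(∠RET) = (4² + 4² − 4²) / (2·4·4) = 16/32 = 0.5, so ∠RET = 60°.

Therefore, the measure of angle ∠RET = 60°.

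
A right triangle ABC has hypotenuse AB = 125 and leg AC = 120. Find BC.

BC = sqrt(125^2 - 120^2) = sqrt(1225) = 35

35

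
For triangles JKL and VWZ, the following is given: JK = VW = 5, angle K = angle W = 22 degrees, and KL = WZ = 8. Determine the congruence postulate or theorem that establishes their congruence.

The given information matches SAS: Two pairs of corresponding sides and the included angle are equal (Side-Angle-Side).

SAS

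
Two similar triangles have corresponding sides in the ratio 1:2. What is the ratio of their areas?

Area scales with the square of linear dimensions. If every length is multiplied by 1/2, then the area is multiplied by (1/2)^2 = 1/4.
The area ratio is 1:4.

1:4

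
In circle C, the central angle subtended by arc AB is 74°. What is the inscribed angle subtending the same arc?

By the inscribed angle theorem, the inscribed angle is half the central angle.
Inscribed angle = 74° / 2 = 37°

37°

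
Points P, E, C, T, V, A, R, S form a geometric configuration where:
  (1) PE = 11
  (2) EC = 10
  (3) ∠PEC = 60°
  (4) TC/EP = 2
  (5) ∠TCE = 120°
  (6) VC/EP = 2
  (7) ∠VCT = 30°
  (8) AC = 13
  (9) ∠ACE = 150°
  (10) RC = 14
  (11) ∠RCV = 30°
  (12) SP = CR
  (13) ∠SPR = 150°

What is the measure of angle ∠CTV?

From the given relations: TC = 2·EP = 2·11 = 22; VC = 2·EP = 2·11 = 22.
Step 1: By the law of cosines on triangle TCV: TV² = 22² + 22² − 2·22·22·cos(30°) = 129.69, so TV ≈ 11.39.
Step 2: By the inverse law of cosines on triangle CTV: cos(∠CTV) = (22² + 11.39² − 22²) / (2·22·11.39) = 129.69/501.07 = 0.2588, so ∠CTV = 75°.

Therefore, the measure of angle ∠CTV = 75°.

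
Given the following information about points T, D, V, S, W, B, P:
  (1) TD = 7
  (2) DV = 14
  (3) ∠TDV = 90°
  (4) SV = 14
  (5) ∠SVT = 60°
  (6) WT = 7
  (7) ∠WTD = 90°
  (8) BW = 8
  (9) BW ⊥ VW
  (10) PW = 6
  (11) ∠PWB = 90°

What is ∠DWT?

Step 1: By the law of cosines on triangle WTD: WD² = 7² + 7² − 2·7·7·cos(90°) = 98, so WD = 7·√2.
Step 2: By the inverse law of cosines on triangle DWT: cos(∠DWT) = ((7·√2)² + 7² − 7²) / (2·7·√2·7) = 98/138.59 = 0.7071, so ∠DWT = 45°.

Therefore, the measure of angle ∠DWT = 45°.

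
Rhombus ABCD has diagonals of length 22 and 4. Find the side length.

In a rhombus, the diagonals bisect each other perpendicularly, creating four congruent right triangles.
Each triangle has legs 11 (half of 22) and 2 (half of 4).
The hypotenuse of each right triangle is a side of the rhombus:
side = sqrt(11^2 + 2^2) = sqrt(125) = 5*sqrt(5)

5*sqrt(5)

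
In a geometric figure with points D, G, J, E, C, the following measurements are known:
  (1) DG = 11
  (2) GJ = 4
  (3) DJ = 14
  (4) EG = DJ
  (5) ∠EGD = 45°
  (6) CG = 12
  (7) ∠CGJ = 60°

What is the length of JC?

Step 1: By the law of cosines on triangle JGC: JC² = 4² + 12² − 2·4·12·cos(60°) = 112, so JC = 4·√7.

Therefore, the length of JC = 4·√7.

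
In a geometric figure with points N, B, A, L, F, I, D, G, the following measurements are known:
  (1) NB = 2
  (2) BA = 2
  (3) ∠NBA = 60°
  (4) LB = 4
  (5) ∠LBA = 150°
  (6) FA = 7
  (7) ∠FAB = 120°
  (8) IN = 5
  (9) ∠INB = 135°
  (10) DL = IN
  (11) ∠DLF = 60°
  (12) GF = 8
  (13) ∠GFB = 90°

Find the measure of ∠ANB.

Step 1: By the law of cosines on triangle NBA: NA² = 2² + 2² − 2·2·2·cos(60°) = 4, so NA = 2.
Step 2: By the inverse law of cosines on triangle ANB: cos(∠ANB) = (2² + 2² − 2²) / (2·2·2) = 4/8 = 0.5, so ∠ANB = 60°.

Therefore, the measure of angle ∠ANB = 60°.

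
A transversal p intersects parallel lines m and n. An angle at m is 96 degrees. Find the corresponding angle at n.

Corresponding angles formed by parallel lines and a transversal are equal.
The given angle is 96 degrees.
The corresponding angle = 96 degrees.

96 degrees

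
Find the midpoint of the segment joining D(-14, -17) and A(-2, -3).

The midpoint is the point halfway along the segment.
Move half the horizontal distance: -14 + (-2 - -14)/2 = -14 + 12/2 = -8
Move half the vertical distance: -17 + (-3 - -17)/2 = -17 + 14/2 = -10
Midpoint = (-8, -10)

(-8, -10)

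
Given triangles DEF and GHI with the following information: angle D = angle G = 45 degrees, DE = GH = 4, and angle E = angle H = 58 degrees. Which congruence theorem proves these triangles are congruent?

The given information matches ASA: Two pairs of corresponding angles and the included side are equal (Angle-Side-Angle).

ASA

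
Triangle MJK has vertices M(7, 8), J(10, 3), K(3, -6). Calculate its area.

Shoelace: Area = (1/2)|7(3--6) + 10(-6-8) + 3(8-3)| = (1/2)(62) = 31

31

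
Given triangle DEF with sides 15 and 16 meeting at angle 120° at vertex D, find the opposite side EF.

By the law of cosines: EF^2 = DE^2 + DF^2 - 2*DE*DF*cos(D)
EF^2 = 15^2 + 16^2 - 2*15*16*cos(120°)
EF^2 = 225 + 256 - 480*(-1/2)
EF^2 = 721
EF = sqrt(721)

sqrt(721)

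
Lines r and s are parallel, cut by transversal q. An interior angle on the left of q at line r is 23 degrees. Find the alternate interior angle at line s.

Alternate interior angles lie on opposite sides of the transversal, between the parallel lines.
By the alternate interior angle theorem, they are equal: 23 degrees.

23 degrees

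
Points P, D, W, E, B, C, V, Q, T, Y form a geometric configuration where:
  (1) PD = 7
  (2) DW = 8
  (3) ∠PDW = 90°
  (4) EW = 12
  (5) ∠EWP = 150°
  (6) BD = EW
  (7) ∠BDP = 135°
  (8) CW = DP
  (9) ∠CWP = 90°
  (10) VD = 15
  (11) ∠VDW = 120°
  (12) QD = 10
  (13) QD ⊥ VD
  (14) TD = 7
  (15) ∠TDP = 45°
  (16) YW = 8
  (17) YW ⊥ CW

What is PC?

From the given relations: CW = DP = 7.
Step 1: By the law of cosines on triangle PDW: PW² = 7² + 8² − 2·7·8·cos(90°) = 113, so PW = √113.
Step 2: By the law of cosines on triangle PWC: PC² = √113² + 7² − 2·√113·7·cos(90°) = 162, so PC = 9·√2.

Therefore, the length of PC = 9·√2.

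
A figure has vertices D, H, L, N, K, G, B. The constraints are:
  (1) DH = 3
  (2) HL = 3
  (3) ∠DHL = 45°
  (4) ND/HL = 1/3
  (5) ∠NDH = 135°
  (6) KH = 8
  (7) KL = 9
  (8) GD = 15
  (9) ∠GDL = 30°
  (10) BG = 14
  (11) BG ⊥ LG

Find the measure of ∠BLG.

Step 1: By the law of cosines on triangle LHD: LD² = 3² + 3² − 2·3·3·cos(45°) = 5.27, so LD ≈ 2.3.
Step 2: By the law of cosines on triangle LDG: LG² = 2.3² + 15² − 2·2.3·15·cos(30°) = 170.62, so LG ≈ 13.06.
Step 3: By the law of cosines on triangle LGB: LB² = 13.06² + 14² − 2·13.06·14·cos(90°) = 366.62, so LB ≈ 19.15.
Step 4: By the inverse law of cosines on triangle BLG: cos(∠BLG) = (19.15² + 13.06² − 14²) / (2·19.15·13.06) = 341.24/500.21 = 0.6822, so ∠BLG = 46.98°.

Therefore, the measure of angle ∠BLG = 46.98°.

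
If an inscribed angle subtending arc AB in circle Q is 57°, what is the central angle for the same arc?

The inscribed angle theorem states that a central angle is always twice any inscribed angle that subtends the same arc.
Since the inscribed angle is 57°, the central angle = 2 × 57° = 114°.

114°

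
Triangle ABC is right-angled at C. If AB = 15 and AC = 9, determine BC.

Rearranging the Pythagorean theorem to solve for the unknown leg:
leg^2 = hypotenuse^2 - known_leg^2 = 225 - 81 = 144
leg = sqrt(144) = 12.

12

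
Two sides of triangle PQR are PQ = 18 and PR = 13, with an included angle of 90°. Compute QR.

By the law of cosines: QR^2 = PQ^2 + PR^2 - 2*PQ*PR*cos(P)
QR^2 = 18^2 + 13^2 - 2*18*13*cos(90°)
QR^2 = 324 + 169 - 468*(0)
QR^2 = 493
QR = sqrt(493)

sqrt(493)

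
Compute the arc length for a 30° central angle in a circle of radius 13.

Arc length = 2πr × θ/360
= 2π × 13 × 1/12
= 13*pi/6

13*pi/6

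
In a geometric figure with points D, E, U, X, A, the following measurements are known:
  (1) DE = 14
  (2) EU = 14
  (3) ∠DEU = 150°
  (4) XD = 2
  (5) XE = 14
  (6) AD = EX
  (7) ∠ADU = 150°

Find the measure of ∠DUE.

Step 1: By the law of cosines on triangle UED: UD² = 14² + 14² − 2·14·14·cos(150°) = 731.48, so UD ≈ 27.05.
Step 2: By the inverse law of cosines on triangle DUE: cos(∠DUE) = (27.05² + 14² − 14²) / (2·27.05·14) = 731.48/757.29 = 0.9659, so ∠DUE = 15°.

Therefore, the measure of angle ∠DUE = 15°.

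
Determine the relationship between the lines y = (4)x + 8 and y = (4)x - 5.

Slope of line 1: m1 = 4
Slope of line 2: m2 = 4
Two lines are parallel if and only if they have equal slopes (or both are vertical).
Here m1 = m2 = 4, confirming the lines are parallel.

Parallel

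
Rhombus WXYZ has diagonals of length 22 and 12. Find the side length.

Half-diagonals are 11 and 6. side = sqrt(11^2 + 6^2) = sqrt(157)

sqrt(157)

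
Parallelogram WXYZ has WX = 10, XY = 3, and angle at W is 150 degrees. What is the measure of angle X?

Consecutive angles are supplementary: angle X = 180 - 150 = 30 degrees.

30 degrees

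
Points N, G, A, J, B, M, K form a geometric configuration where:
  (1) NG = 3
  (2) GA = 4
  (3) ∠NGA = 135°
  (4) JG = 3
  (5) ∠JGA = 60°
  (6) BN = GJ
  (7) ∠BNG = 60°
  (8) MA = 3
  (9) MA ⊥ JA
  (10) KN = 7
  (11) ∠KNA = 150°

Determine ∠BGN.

From the given relations: BN = GJ = 3.
Step 1: By the law of cosines on triangle GNB: GB² = 3² + 3² − 2·3·3·cos(60°) = 9, so GB = 3.
Step 2: By the inverse law of cosines on triangle BGN: cos(∠BGN) = (3² + 3² − 3²) / (2·3·3) = 9/18 = 0.5, so ∠BGN = 60°.

Therefore, the measure of angle ∠BGN = 60°.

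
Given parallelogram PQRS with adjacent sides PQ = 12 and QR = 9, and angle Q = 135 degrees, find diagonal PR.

The diagonal of a parallelogram can be found by treating two adjacent sides and the diagonal as a triangle.
Applying the law of cosines with sides 12, 9 and included angle 135°:
d^2 = 144 + 81 - 216*cos(135°) = 108*sqrt(2) + 225
d = 3*sqrt(12*sqrt(2) + 25)

3*sqrt(12*sqrt(2) + 25)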